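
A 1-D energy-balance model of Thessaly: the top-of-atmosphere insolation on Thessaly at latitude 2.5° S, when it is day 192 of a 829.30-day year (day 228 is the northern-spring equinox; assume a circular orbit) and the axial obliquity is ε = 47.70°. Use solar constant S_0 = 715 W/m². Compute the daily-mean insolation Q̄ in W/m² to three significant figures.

Solar longitude: L_s = 360° × (192 − 228)/829.30 = -15.628°, i.e. -15.628° + 360° = 344.372°.
sin δ = sin 47.70° × sin 344.372° = -0.19925, so δ = -11.493°.
cos h₀ = −tan(-2.5°) tan(-11.493°) = -0.0089, h₀ = 1.5797 rad.
Bracket: h₀ sin ϕ sin δ + cos ϕ cos δ sin h₀ = 1.5797×-0.04362×-0.19925 + 0.99905×0.97995×0.99996 = 0.013730 + 0.978980 = 0.992710.
Q̄ = (S_0/π) × [bracket] = (715/π) × 0.992710 = 225.9 W/m².

Q̄ ≈ 226 W/m²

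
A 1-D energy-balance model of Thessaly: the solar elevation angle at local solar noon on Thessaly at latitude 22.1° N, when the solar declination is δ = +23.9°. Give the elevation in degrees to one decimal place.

88.2°

At local noon the hour angle is zero, so the zenith angle equals |ϕ − δ| = |+22.1° − (+23.900°)| = 1.800°.
Elevation = 90° − 1.800° = 88.2°.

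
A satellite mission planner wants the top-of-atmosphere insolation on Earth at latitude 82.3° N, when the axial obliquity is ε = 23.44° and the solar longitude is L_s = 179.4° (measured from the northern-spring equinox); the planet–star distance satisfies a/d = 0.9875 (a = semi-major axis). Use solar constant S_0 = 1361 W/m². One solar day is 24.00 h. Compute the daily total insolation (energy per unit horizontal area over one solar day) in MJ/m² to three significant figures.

5.13 MJ/m²

Solar declination: sin δ = sin ε · sin L_s = sin 23.44° × sin 179.4° = 0.00417, so δ = +0.239°.
cos h₀ = −tan(+82.3°) tan(+0.239°) = -0.0308, h₀ = 1.6016 rad.
Bracket: h₀ sin ϕ sin δ + cos ϕ cos δ sin h₀ = 1.6016×0.99098×0.00417 + 0.13399×0.99999×0.99953 = 0.006618 + 0.133926 = 0.140544.
Inverse-square distance factor (a/d)² = 0.9875² = 0.975156.
Q̄ = (S_0/π) × 0.975156 × [bracket] = (1361/π) × 0.975156 × 0.140544 = 59.374 W/m².
Daily total = Q̄ × 24.00 h × 3600 s/h = 59.374 × 24.00 × 3600 / 10⁶ = 5.130 MJ/m².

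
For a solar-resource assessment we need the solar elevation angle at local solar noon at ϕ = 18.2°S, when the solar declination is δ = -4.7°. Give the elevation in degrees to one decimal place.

76.5°

At local noon the hour angle is zero, so the zenith angle equals |ϕ − δ| = |-18.2° − (-4.700°)| = 13.500°.
Elevation = 90° − 13.500° = 76.5°.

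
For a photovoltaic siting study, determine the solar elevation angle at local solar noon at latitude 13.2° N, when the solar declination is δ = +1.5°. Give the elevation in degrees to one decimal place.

At local noon the hour angle is zero, so the zenith angle equals |ϕ − δ| = |+13.2° − (+1.500°)| = 11.700°.
Elevation = 90° − 11.700° = 78.3°.

78.3°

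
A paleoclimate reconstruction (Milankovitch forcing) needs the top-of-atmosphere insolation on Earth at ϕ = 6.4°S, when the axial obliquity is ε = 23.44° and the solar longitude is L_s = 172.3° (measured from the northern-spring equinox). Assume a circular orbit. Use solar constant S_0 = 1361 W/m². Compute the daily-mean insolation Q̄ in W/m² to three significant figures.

Solar declination: sin δ = sin ε · sin L_s = sin 23.44° × sin 172.3° = 0.05330, so δ = +3.055°.
cos h₀ = −tan(-6.4°) tan(+3.055°) = 0.0060, h₀ = 1.5648 rad.
Bracket: h₀ sin ϕ sin δ + cos ϕ cos δ sin h₀ = 1.5648×-0.11147×0.05330 + 0.99377×0.99858×0.99998 = -0.009297 + 0.992339 = 0.983042.
Q̄ = (S_0/π) × [bracket] = (1361/π) × 0.983042 = 425.9 W/m².

Q̄ ≈ 426 W/m²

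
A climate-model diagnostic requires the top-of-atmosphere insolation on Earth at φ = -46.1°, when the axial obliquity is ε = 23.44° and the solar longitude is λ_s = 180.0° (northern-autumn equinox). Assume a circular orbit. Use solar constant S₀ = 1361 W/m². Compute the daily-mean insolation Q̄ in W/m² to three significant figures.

Q̄ ≈ 300 W/m²

Solar declination: sin δ = sin ε · sin λ_s = sin 23.44° × sin 180.0° = 0.00000, so δ = +0.000°.
cos H₀ = −tan(-46.1°) tan(+0.000°) = 0.0000, H₀ = 1.5708 rad.
Bracket: H₀ sin φ sin δ + cos φ cos δ sin H₀ = 1.5708×-0.72055×0.00000 + 0.69340×1.00000×1.00000 = -0.000000 + 0.693400 = 0.693400.
Q̄ = (S₀/π) × [bracket] = (1361/π) × 0.693400 = 300.4 W/m².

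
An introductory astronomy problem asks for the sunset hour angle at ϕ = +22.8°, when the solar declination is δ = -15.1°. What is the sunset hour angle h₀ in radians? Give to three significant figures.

cos h₀ = −tan ϕ · tan δ = −tan(+22.8°) × tan(-15.100°) = 0.1134, so h₀ = 1.4571 rad = 83.49°.

h₀ = 1.46 rad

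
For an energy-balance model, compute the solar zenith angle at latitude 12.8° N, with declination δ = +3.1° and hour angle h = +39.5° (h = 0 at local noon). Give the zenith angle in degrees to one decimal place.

cos θ_z = sin φ sin δ + cos φ cos δ cos h = 0.011981 + 0.751348 = 0.763329.
θ_z = arccos(0.763329) = 40.2°.

θ_z = 40.2°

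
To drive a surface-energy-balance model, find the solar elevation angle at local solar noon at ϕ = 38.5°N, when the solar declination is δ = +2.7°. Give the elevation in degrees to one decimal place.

At local noon the hour angle is zero, so the zenith angle equals |ϕ − δ| = |+38.5° − (+2.700°)| = 35.800°.
Elevation = 90° − 35.800° = 54.2°.

54.2°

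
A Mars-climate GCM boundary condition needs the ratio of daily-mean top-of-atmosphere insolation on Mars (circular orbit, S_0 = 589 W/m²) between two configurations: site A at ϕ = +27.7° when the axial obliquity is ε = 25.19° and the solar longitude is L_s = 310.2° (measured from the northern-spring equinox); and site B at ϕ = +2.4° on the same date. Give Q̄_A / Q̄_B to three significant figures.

— Configuration A (ϕ=+27.7°):
Solar declination: sin δ = sin ε · sin L_s = sin 25.19° × sin 310.2° = -0.32509, so δ = -18.971°.
cos h₀ = −tan(+27.7°) tan(-18.971°) = 0.1805, h₀ = 1.3893 rad.
Bracket: h₀ sin ϕ sin δ + cos ϕ cos δ sin h₀ = 1.3893×0.46484×-0.32509 + 0.88539×0.94568×0.98358 = -0.209944 + 0.823547 = 0.613603.
Q̄ = (S_0/π) × [bracket] = (589/π) × 0.613603 = 115.04 W/m².
— Configuration B (ϕ=+2.4°):
cos h₀ = −tan(+2.4°) tan(-18.971°) = 0.0144, h₀ = 1.5564 rad.
Bracket: h₀ sin ϕ sin δ + cos ϕ cos δ sin h₀ = 1.5564×0.04188×-0.32509 + 0.99912×0.94568×0.99990 = -0.021190 + 0.944753 = 0.923563.
Q̄ = (S_0/π) × [bracket] = (589/π) × 0.923563 = 173.15 W/m².
Ratio Q̄_A / Q̄_B = 115.04 / 173.15 = 0.6644.

Q̄_A / Q̄_B ≈ 0.664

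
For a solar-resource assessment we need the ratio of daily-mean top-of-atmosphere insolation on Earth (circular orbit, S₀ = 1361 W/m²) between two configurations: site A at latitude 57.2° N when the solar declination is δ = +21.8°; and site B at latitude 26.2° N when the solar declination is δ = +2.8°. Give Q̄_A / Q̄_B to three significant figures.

— Configuration A (φ=+57.2°):
cos H₀ = −tan(+57.2°) tan(+21.800°) = -0.6206, H₀ = 2.2403 rad.
Bracket: H₀ sin φ sin δ + cos φ cos δ sin H₀ = 2.2403×0.84057×0.37137 + 0.54171×0.92849×0.78410 = 0.699338 + 0.394381 = 1.093719.
Q̄ = (S₀/π) × [bracket] = (1361/π) × 1.093719 = 473.82 W/m².
— Configuration B (φ=+26.2°):
cos H₀ = −tan(+26.2°) tan(+2.800°) = -0.0241, H₀ = 1.5949 rad.
Bracket: H₀ sin φ sin δ + cos φ cos δ sin H₀ = 1.5949×0.44151×0.04885 + 0.89726×0.99881×0.99971 = 0.034398 + 0.895932 = 0.930330.
Q̄ = (S₀/π) × [bracket] = (1361/π) × 0.930330 = 403.04 W/m².
Ratio Q̄_A / Q̄_B = 473.82 / 403.04 = 1.176.

Q̄_A / Q̄_B ≈ 1.18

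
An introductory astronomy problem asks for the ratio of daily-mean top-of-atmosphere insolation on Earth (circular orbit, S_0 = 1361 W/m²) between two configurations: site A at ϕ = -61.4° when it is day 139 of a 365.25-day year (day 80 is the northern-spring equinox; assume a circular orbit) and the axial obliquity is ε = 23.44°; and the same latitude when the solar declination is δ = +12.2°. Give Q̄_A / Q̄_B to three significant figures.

— Configuration A (ϕ=-61.4°):
Solar longitude: L_s = 360° × (139 − 80)/365.25 = 58.152°.
sin δ = sin 23.44° × sin 58.152° = 0.33790, so δ = +19.749°.
cos h₀ = −tan(-61.4°) tan(+19.749°) = 0.6585, h₀ = 0.8520 rad.
Bracket: h₀ sin ϕ sin δ + cos ϕ cos δ sin h₀ = 0.8520×-0.87798×0.33790 + 0.47869×0.94118×0.75259 = -0.252762 + 0.339067 = 0.086305.
Q̄ = (S_0/π) × [bracket] = (1361/π) × 0.086305 = 37.389 W/m².
— Configuration B (ϕ=-61.4°):
cos h₀ = −tan(-61.4°) tan(+12.200°) = 0.3966, h₀ = 1.1630 rad.
Bracket: h₀ sin ϕ sin δ + cos ϕ cos δ sin h₀ = 1.1630×-0.87798×0.21132 + 0.47869×0.97742×0.91801 = -0.215777 + 0.429520 = 0.213743.
Q̄ = (S_0/π) × [bracket] = (1361/π) × 0.213743 = 92.598 W/m².
Ratio Q̄_A / Q̄_B = 37.389 / 92.598 = 0.4038.

Q̄_A / Q̄_B ≈ 0.404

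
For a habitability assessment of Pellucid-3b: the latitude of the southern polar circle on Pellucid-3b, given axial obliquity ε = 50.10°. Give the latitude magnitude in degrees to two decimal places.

The polar circle is the lowest latitude that experiences at least one full rotation of continuous darkness at the northern-summer solstice; it lies at |φ| = 90° − ε = 90° − 50.10° = 39.90°.

39.90°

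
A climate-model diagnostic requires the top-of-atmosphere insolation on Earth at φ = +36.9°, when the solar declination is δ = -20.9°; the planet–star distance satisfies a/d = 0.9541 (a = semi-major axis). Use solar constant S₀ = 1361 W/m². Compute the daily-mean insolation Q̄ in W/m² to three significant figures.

Q̄ ≈ 174 W/m²

cos H₀ = −tan(+36.9°) tan(-20.900°) = 0.2867, H₀ = 1.2800 rad.
Bracket: H₀ sin φ sin δ + cos φ cos δ sin H₀ = 1.2800×0.60042×-0.35674 + 0.79968×0.93420×0.95802 = -0.274168 + 0.715699 = 0.441531.
Inverse-square distance factor (a/d)² = 0.9541² = 0.910307.
Q̄ = (S₀/π) × 0.910307 × [bracket] = (1361/π) × 0.910307 × 0.441531 = 174.1 W/m².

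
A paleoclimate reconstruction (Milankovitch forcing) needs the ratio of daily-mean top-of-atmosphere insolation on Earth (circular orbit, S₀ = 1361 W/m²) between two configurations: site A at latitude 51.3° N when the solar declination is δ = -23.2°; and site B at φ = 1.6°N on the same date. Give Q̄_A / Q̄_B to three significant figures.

— Configuration A (φ=+51.3°):
cos H₀ = −tan(+51.3°) tan(-23.200°) = 0.5350, H₀ = 1.0063 rad.
Bracket: H₀ sin φ sin δ + cos φ cos δ sin H₀ = 1.0063×0.78043×-0.39394 + 0.62524×0.91914×0.84486 = -0.309379 + 0.485527 = 0.176148.
Q̄ = (S₀/π) × [bracket] = (1361/π) × 0.176148 = 76.311 W/m².
— Configuration B (φ=+1.6°):
cos H₀ = −tan(+1.6°) tan(-23.200°) = 0.0120, H₀ = 1.5588 rad.
Bracket: H₀ sin φ sin δ + cos φ cos δ sin H₀ = 1.5588×0.02792×-0.39394 + 0.99961×0.91914×0.99993 = -0.017145 + 0.918717 = 0.901572.
Q̄ = (S₀/π) × [bracket] = (1361/π) × 0.901572 = 390.58 W/m².
Ratio Q̄_A / Q̄_B = 76.311 / 390.58 = 0.1954.

Q̄_A / Q̄_B ≈ 0.195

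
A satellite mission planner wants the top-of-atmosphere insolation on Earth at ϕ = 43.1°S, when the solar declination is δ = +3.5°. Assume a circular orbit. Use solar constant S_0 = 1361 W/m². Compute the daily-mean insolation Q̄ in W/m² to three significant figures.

cos h₀ = −tan(-43.1°) tan(+3.500°) = 0.0572, h₀ = 1.5135 rad.
Bracket: h₀ sin ϕ sin δ + cos ϕ cos δ sin h₀ = 1.5135×-0.68327×0.06105 + 0.73016×0.99813×0.99836 = -0.063134 + 0.727599 = 0.664465.
Q̄ = (S_0/π) × [bracket] = (1361/π) × 0.664465 = 287.9 W/m².

Q̄ ≈ 288 W/m²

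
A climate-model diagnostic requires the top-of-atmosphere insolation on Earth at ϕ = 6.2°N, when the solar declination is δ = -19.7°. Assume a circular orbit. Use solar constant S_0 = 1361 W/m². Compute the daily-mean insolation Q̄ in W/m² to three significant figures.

cos h₀ = −tan(+6.2°) tan(-19.700°) = 0.0389, h₀ = 1.5319 rad.
Bracket: h₀ sin ϕ sin δ + cos ϕ cos δ sin h₀ = 1.5319×0.10800×-0.33710 + 0.99415×0.94147×0.99924 = -0.055772 + 0.935251 = 0.879479.
Q̄ = (S_0/π) × [bracket] = (1361/π) × 0.879479 = 381.0 W/m².

Q̄ ≈ 381 W/m²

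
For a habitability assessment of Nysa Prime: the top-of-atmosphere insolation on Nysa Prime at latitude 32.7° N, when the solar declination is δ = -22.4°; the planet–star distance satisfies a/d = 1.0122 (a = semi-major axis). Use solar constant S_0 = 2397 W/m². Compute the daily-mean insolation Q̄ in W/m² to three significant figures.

cos h₀ = −tan(+32.7°) tan(-22.400°) = 0.2646, h₀ = 1.3030 rad.
Bracket: h₀ sin ϕ sin δ + cos ϕ cos δ sin h₀ = 1.3030×0.54024×-0.38107 + 0.84151×0.92455×0.96436 = -0.268248 + 0.750290 = 0.482042.
Inverse-square distance factor (a/d)² = 1.0122² = 1.024549.
Q̄ = (S_0/π) × 1.024549 × [bracket] = (2397/π) × 1.024549 × 0.482042 = 376.8 W/m².

Q̄ ≈ 377 W/m²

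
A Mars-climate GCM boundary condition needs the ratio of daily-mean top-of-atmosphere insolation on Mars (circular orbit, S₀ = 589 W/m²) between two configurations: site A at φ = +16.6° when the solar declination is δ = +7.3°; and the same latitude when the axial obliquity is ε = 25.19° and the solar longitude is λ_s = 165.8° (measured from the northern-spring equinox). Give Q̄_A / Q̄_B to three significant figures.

— Configuration A (φ=+16.6°):
cos H₀ = −tan(+16.6°) tan(+7.300°) = -0.0382, H₀ = 1.6090 rad.
Bracket: H₀ sin φ sin δ + cos φ cos δ sin H₀ = 1.6090×0.28569×0.12706 + 0.95832×0.99189×0.99927 = 0.058406 + 0.949854 = 1.008260.
Q̄ = (S₀/π) × [bracket] = (589/π) × 1.008260 = 189.03 W/m².
— Configuration B (φ=+16.6°):
Solar declination: sin δ = sin ε · sin λ_s = sin 25.19° × sin 165.8° = 0.10441, so δ = +5.993°.
cos H₀ = −tan(+16.6°) tan(+5.993°) = -0.0313, H₀ = 1.6021 rad.
Bracket: H₀ sin φ sin δ + cos φ cos δ sin H₀ = 1.6021×0.28569×0.10441 + 0.95832×0.99453×0.99951 = 0.047789 + 0.952611 = 1.000400.
Q̄ = (S₀/π) × [bracket] = (589/π) × 1.000400 = 187.56 W/m².
Ratio Q̄_A / Q̄_B = 189.03 / 187.56 = 1.008.

Q̄_A / Q̄_B ≈ 1.01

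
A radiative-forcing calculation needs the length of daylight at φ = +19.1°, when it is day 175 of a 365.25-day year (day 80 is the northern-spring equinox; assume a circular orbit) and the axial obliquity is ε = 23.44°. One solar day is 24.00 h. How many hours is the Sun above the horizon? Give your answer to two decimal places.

13.15 h

Solar longitude: λ_s = 360° × (175 − 80)/365.25 = 93.634°.
sin δ = sin 23.44° × sin 93.634° = 0.39699, so δ = +23.390°.
cos H₀ = −tan φ · tan δ = −tan(+19.1°) × tan(+23.390°) = -0.1498, so H₀ = 1.7211 rad = 98.61°.
Daylight = 2H₀/(2π) × 24.00 h = (1.7211/π) × 24.00 = 13.15 h.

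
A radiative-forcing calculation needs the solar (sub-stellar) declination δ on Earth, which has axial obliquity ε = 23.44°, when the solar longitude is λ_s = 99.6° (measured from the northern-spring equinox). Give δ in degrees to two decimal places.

δ = +23.09°

sin δ = sin ε · sin λ_s = sin 23.44° × sin 99.6° = 0.392218.
δ = arcsin(0.392218) = +23.09°.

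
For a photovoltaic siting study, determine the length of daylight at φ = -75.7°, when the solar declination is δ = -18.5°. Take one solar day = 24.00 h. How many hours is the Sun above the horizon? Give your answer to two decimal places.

24.00 h

Sunrise equation: cos H₀ = −tan φ · tan δ = -1.3127 ≤ −1, so the Sun never sets (polar day) and H₀ = π.
Daylight = 2H₀/(2π) × 24.00 h = (3.1416/π) × 24.00 = 24.00 h.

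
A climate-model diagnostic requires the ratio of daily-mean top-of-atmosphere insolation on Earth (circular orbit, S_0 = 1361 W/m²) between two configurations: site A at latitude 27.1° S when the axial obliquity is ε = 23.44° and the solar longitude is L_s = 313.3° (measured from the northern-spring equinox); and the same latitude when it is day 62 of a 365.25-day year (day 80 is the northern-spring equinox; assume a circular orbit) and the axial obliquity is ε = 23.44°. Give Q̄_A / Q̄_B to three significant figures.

Q̄_A / Q̄_B ≈ 1.10

— Configuration A (ϕ=-27.1°):
Solar declination: sin δ = sin ε · sin L_s = sin 23.44° × sin 313.3° = -0.28950, so δ = -16.828°.
cos h₀ = −tan(-27.1°) tan(-16.828°) = -0.1548, h₀ = 1.7262 rad.
Bracket: h₀ sin ϕ sin δ + cos ϕ cos δ sin h₀ = 1.7262×-0.45554×-0.28950 + 0.89021×0.95718×0.98795 = 0.227649 + 0.841824 = 1.069473.
Q̄ = (S_0/π) × [bracket] = (1361/π) × 1.069473 = 463.32 W/m².
— Configuration B (ϕ=-27.1°):
Solar longitude: L_s = 360° × (62 − 80)/365.25 = -17.741°, i.e. -17.741° + 360° = 342.259°.
sin δ = sin 23.44° × sin 342.259° = -0.12121, so δ = -6.962°.
cos h₀ = −tan(-27.1°) tan(-6.962°) = -0.0625, h₀ = 1.6333 rad.
Bracket: h₀ sin ϕ sin δ + cos ϕ cos δ sin h₀ = 1.6333×-0.45554×-0.12121 + 0.89021×0.99263×0.99805 = 0.090184 + 0.881926 = 0.972110.
Q̄ = (S_0/π) × [bracket] = (1361/π) × 0.972110 = 421.14 W/m².
Ratio Q̄_A / Q̄_B = 463.32 / 421.14 = 1.100.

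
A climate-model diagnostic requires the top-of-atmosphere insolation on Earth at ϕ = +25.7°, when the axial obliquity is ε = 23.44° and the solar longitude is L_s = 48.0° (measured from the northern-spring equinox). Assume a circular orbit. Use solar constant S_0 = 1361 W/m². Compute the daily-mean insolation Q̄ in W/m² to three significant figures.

Q̄ ≈ 464 W/m²

Solar declination: sin δ = sin ε · sin L_s = sin 23.44° × sin 48.0° = 0.29561, so δ = +17.194°.
cos h₀ = −tan(+25.7°) tan(+17.194°) = -0.1489, h₀ = 1.7203 rad.
Bracket: h₀ sin ϕ sin δ + cos ϕ cos δ sin h₀ = 1.7203×0.43366×0.29561 + 0.90108×0.95531×0.98885 = 0.220533 + 0.851213 = 1.071746.
Q̄ = (S_0/π) × [bracket] = (1361/π) × 1.071746 = 464.3 W/m².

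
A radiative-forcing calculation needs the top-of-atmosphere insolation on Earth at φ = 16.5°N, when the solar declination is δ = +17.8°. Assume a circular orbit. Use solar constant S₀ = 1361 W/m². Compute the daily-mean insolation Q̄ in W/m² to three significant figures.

Q̄ ≈ 456 W/m²

cos H₀ = −tan(+16.5°) tan(+17.800°) = -0.0951, H₀ = 1.6660 rad.
Bracket: H₀ sin φ sin δ + cos φ cos δ sin H₀ = 1.6660×0.28402×0.30570 + 0.95882×0.95213×0.99547 = 0.144650 + 0.908786 = 1.053436.
Q̄ = (S₀/π) × [bracket] = (1361/π) × 1.053436 = 456.4 W/m².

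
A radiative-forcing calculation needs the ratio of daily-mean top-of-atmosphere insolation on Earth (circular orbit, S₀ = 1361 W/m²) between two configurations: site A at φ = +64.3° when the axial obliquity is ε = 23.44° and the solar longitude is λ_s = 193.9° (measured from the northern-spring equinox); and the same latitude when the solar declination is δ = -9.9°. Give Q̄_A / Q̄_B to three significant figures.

Q̄_A / Q̄_B ≈ 1.44

— Configuration A (φ=+64.3°):
Solar declination: sin δ = sin ε · sin λ_s = sin 23.44° × sin 193.9° = -0.09556, so δ = -5.484°.
cos H₀ = −tan(+64.3°) tan(-5.484°) = 0.1995, H₀ = 1.3700 rad.
Bracket: H₀ sin φ sin δ + cos φ cos δ sin H₀ = 1.3700×0.90108×-0.09556 + 0.43366×0.99542×0.97990 = -0.117967 + 0.422997 = 0.305030.
Q̄ = (S₀/π) × [bracket] = (1361/π) × 0.305030 = 132.15 W/m².
— Configuration B (φ=+64.3°):
cos H₀ = −tan(+64.3°) tan(-9.900°) = 0.3626, H₀ = 1.1997 rad.
Bracket: H₀ sin φ sin δ + cos φ cos δ sin H₀ = 1.1997×0.90108×-0.17193 + 0.43366×0.98511×0.93193 = -0.185861 + 0.398123 = 0.212262.
Q̄ = (S₀/π) × [bracket] = (1361/π) × 0.212262 = 91.956 W/m².
Ratio Q̄_A / Q̄_B = 132.15 / 91.956 = 1.437.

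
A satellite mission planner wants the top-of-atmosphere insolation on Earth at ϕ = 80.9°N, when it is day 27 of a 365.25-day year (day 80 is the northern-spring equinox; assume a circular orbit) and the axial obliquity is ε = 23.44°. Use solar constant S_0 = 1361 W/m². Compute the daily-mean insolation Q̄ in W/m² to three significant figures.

Solar longitude: L_s = 360° × (27 − 80)/365.25 = -52.238°, i.e. -52.238° + 360° = 307.762°.
sin δ = sin 23.44° × sin 307.762° = -0.31448, so δ = -18.329°.
cos h₀ = −tan(+80.9°) tan(-18.329°) = 2.0683 ≥ 1 ⇒ polar night, h₀ = 0 and Q̄ = 0.

Q̄ ≈ 0.00 W/m²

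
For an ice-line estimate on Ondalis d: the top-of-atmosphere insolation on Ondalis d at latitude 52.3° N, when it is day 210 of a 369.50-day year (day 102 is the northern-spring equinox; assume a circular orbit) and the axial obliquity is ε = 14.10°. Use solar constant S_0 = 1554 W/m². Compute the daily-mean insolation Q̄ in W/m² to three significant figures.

Solar longitude: L_s = 360° × (210 − 102)/369.50 = 105.223°.
sin δ = sin 14.10° × sin 105.223° = 0.23507, so δ = +13.596°.
cos h₀ = −tan(+52.3°) tan(+13.596°) = -0.3129, h₀ = 1.8891 rad.
Bracket: h₀ sin ϕ sin δ + cos ϕ cos δ sin h₀ = 1.8891×0.79122×0.23507 + 0.61153×0.97198×0.94978 = 0.351358 + 0.564544 = 0.915902.
Q̄ = (S_0/π) × [bracket] = (1554/π) × 0.915902 = 453.1 W/m².

Q̄ ≈ 453 W/m²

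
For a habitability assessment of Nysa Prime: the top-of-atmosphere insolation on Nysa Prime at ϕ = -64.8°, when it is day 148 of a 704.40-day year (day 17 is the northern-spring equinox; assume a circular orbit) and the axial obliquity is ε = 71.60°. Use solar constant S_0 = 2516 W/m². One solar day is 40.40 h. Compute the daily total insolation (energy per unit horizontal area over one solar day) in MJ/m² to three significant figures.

Solar longitude: L_s = 360° × (148 − 17)/704.40 = 66.951°.
sin δ = sin 71.60° × sin 66.951° = 0.87312, so δ = +60.824°.
cos h₀ = −tan(-64.8°) tan(+60.824°) = 3.8062 ≥ 1 ⇒ polar night, h₀ = 0 and Q̄ = 0.
Daily total = Q̄ × 40.40 h × 3600 s/h = 0.00 MJ/m².

0.00 MJ/m²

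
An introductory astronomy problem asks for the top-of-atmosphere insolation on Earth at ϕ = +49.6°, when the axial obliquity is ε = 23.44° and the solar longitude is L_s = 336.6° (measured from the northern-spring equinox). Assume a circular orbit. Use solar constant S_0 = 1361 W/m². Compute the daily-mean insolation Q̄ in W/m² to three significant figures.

Solar declination: sin δ = sin ε · sin L_s = sin 23.44° × sin 336.6° = -0.15798, so δ = -9.090°.
cos h₀ = −tan(+49.6°) tan(-9.090°) = 0.1880, h₀ = 1.3817 rad.
Bracket: h₀ sin ϕ sin δ + cos ϕ cos δ sin h₀ = 1.3817×0.76154×-0.15798 + 0.64812×0.98744×0.98217 = -0.166230 + 0.628569 = 0.462339.
Q̄ = (S_0/π) × [bracket] = (1361/π) × 0.462339 = 200.3 W/m².

Q̄ ≈ 200 W/m²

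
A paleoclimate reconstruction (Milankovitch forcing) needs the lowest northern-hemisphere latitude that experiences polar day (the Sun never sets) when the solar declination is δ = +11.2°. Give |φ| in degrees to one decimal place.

Polar day requires cos H₀ = −tan φ tan δ ≤ −1, i.e. tan φ tan δ ≥ 1.
The boundary is |tan φ| · |tan δ| = 1, so |φ| = 90° − |δ| = 90° − 11.2° = 78.8° in the northern hemisphere.

|φ| = 78.8°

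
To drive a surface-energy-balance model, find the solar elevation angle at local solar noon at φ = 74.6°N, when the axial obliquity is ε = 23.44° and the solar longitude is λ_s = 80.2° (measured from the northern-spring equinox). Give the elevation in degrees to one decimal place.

38.5°

Solar declination: sin δ = sin ε · sin λ_s = sin 23.44° × sin 80.2° = 0.39198, so δ = +23.078°.
At local noon the hour angle is zero, so the zenith angle equals |φ − δ| = |+74.6° − (+23.078°)| = 51.522°.
Elevation = 90° − 51.522° = 38.5°.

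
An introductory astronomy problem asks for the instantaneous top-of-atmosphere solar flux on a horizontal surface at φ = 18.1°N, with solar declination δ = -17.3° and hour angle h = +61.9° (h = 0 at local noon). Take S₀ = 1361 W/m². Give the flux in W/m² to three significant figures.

456 W/m²

cos θ_z = sin φ sin δ + cos φ cos δ cos h = -0.092387 + 0.427450 = 0.335063.
Flux = S₀ · cos θ_z = 1361 × 0.335063 = 456.0 W/m².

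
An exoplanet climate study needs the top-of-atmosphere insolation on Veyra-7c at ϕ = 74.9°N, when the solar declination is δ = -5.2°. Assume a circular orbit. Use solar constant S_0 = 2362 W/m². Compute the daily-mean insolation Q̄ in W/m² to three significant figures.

cos h₀ = −tan(+74.9°) tan(-5.200°) = 0.3373, h₀ = 1.2268 rad.
Bracket: h₀ sin ϕ sin δ + cos ϕ cos δ sin h₀ = 1.2268×0.96547×-0.09063 + 0.26050×0.99588×0.94140 = -0.107346 + 0.244224 = 0.136878.
Q̄ = (S_0/π) × [bracket] = (2362/π) × 0.136878 = 102.9 W/m².

Q̄ ≈ 103 W/m²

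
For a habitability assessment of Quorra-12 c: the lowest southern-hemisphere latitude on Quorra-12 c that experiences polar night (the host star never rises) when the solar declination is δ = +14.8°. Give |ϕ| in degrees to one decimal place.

Polar night requires cos h₀ = −tan ϕ tan δ ≥ 1, i.e. tan ϕ tan δ ≤ −1.
The boundary is |tan ϕ| · |tan δ| = 1, so |ϕ| = 90° − |δ| = 90° − 14.8° = 75.2° in the southern hemisphere.

|ϕ| = 75.2°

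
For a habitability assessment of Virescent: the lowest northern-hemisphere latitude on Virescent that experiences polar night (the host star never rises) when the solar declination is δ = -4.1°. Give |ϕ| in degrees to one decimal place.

Polar night requires cos h₀ = −tan ϕ tan δ ≥ 1, i.e. tan ϕ tan δ ≤ −1.
The boundary is |tan ϕ| · |tan δ| = 1, so |ϕ| = 90° − |δ| = 90° − 4.1° = 85.9° in the northern hemisphere.

|ϕ| = 85.9°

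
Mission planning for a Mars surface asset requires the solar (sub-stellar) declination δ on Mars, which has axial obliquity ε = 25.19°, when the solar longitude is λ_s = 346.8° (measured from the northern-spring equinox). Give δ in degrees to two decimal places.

sin δ = sin ε · sin λ_s = sin 25.19° × sin 346.8° = -0.097191.
δ = arcsin(-0.097191) = -5.58°.

δ = -5.58°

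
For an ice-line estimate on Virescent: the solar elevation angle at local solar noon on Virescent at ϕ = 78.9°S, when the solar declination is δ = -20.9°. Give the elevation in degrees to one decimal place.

At local noon the hour angle is zero, so the zenith angle equals |ϕ − δ| = |-78.9° − (-20.900°)| = 58.000°.
Elevation = 90° − 58.000° = 32.0°.

32.0°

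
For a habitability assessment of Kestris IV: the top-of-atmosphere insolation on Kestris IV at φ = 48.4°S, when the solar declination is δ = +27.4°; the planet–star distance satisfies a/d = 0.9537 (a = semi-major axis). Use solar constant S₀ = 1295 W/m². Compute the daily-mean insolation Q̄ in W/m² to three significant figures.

Q̄ ≈ 57.2 W/m²

cos H₀ = −tan(-48.4°) tan(+27.400°) = 0.5838, H₀ = 0.9474 rad.
Bracket: H₀ sin φ sin δ + cos φ cos δ sin H₀ = 0.9474×-0.74780×0.46020 + 0.66393×0.88782×0.81187 = -0.326036 + 0.478557 = 0.152521.
Inverse-square distance factor (a/d)² = 0.9537² = 0.909544.
Q̄ = (S₀/π) × 0.909544 × [bracket] = (1295/π) × 0.909544 × 0.152521 = 57.18 W/m².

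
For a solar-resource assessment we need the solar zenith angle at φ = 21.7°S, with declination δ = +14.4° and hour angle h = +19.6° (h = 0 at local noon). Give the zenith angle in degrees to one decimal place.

cos θ_z = sin φ sin δ + cos φ cos δ cos h = -0.091952 + 0.847797 = 0.755845.
θ_z = arccos(0.755845) = 40.9°.

θ_z = 40.9°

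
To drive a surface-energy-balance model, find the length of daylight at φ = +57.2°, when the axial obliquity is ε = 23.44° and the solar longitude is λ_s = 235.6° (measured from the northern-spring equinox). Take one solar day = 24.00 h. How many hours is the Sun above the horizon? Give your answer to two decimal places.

Solar declination: sin δ = sin ε · sin λ_s = sin 23.44° × sin 235.6° = -0.32822, so δ = -19.161°.
cos H₀ = −tan φ · tan δ = −tan(+57.2°) × tan(-19.161°) = 0.5392, so H₀ = 1.0013 rad = 57.37°.
Daylight = 2H₀/(2π) × 24.00 h = (1.0013/π) × 24.00 = 7.65 h.

7.65 h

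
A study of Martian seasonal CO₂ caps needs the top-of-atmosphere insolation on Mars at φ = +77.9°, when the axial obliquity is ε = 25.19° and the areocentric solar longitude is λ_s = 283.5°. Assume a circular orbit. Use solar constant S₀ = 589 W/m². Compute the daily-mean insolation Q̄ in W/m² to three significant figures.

sin δ = sin 25.19° × sin 283.5° = -0.41386, so δ = -24.448°.
cos H₀ = −tan(+77.9°) tan(-24.448°) = 2.1206 ≥ 1 ⇒ polar night, H₀ = 0 and Q̄ = 0.

Q̄ ≈ 0.00 W/m²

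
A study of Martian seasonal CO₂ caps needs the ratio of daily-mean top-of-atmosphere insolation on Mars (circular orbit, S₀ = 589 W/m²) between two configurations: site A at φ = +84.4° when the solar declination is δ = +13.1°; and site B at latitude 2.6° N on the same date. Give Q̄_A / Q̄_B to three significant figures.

— Configuration A (φ=+84.4°):
cos H₀ = −tan(+84.4°) tan(+13.100°) = -2.3733 ≤ −1 ⇒ polar day, H₀ = π.
Bracket: H₀ sin φ sin δ + cos φ cos δ sin H₀ = 3.1416×0.99523×0.22665 + 0.09758×0.97398×0.00000 = 0.708647 + 0.000000 = 0.708647.
Q̄ = (S₀/π) × [bracket] = (589/π) × 0.708647 = 132.86 W/m².
— Configuration B (φ=+2.6°):
cos H₀ = −tan(+2.6°) tan(+13.100°) = -0.0106, H₀ = 1.5814 rad.
Bracket: H₀ sin φ sin δ + cos φ cos δ sin H₀ = 1.5814×0.04536×0.22665 + 0.99897×0.97398×0.99994 = 0.016258 + 0.972918 = 0.989176.
Q̄ = (S₀/π) × [bracket] = (589/π) × 0.989176 = 185.46 W/m².
Ratio Q̄_A / Q̄_B = 132.86 / 185.46 = 0.7164.

Q̄_A / Q̄_B ≈ 0.716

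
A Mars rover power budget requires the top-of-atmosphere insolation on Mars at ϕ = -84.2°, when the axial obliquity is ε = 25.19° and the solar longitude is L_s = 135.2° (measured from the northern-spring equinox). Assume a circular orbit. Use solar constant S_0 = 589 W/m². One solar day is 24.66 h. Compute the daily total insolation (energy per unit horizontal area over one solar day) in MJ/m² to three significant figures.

Solar declination: sin δ = sin ε · sin L_s = sin 25.19° × sin 135.2° = 0.29991, so δ = +17.452°.
cos h₀ = −tan(-84.2°) tan(+17.452°) = 3.0950 ≥ 1 ⇒ polar night, h₀ = 0 and Q̄ = 0.
Daily total = Q̄ × 24.66 h × 3600 s/h = 0.00 MJ/m².

0.00 MJ/m²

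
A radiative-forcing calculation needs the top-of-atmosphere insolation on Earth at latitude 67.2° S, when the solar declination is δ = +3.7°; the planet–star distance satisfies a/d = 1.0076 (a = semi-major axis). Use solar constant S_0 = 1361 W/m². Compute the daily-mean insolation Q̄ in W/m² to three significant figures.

Q̄ ≈ 131 W/m²

cos h₀ = −tan(-67.2°) tan(+3.700°) = 0.1538, h₀ = 1.4163 rad.
Bracket: h₀ sin ϕ sin δ + cos ϕ cos δ sin h₀ = 1.4163×-0.92186×0.06453 + 0.38752×0.99792×0.98810 = -0.084252 + 0.382112 = 0.297860.
Inverse-square distance factor (a/d)² = 1.0076² = 1.015258.
Q̄ = (S_0/π) × 1.015258 × [bracket] = (1361/π) × 1.015258 × 0.297860 = 131.0 W/m².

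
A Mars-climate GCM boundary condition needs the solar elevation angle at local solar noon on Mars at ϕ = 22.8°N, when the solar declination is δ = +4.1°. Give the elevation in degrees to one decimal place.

At local noon the hour angle is zero, so the zenith angle equals |ϕ − δ| = |+22.8° − (+4.100°)| = 18.700°.
Elevation = 90° − 18.700° = 71.3°.

71.3°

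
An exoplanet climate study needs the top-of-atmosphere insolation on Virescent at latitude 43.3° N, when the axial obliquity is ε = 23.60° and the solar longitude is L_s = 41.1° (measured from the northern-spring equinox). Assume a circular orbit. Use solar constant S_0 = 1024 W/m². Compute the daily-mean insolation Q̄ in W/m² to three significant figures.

Solar declination: sin δ = sin ε · sin L_s = sin 23.60° × sin 41.1° = 0.26318, so δ = +15.259°.
cos h₀ = −tan(+43.3°) tan(+15.259°) = -0.2571, h₀ = 1.8308 rad.
Bracket: h₀ sin ϕ sin δ + cos ϕ cos δ sin h₀ = 1.8308×0.68582×0.26318 + 0.72777×0.96475×0.96639 = 0.330449 + 0.678518 = 1.008967.
Q̄ = (S_0/π) × [bracket] = (1024/π) × 1.008967 = 328.9 W/m².

Q̄ ≈ 329 W/m²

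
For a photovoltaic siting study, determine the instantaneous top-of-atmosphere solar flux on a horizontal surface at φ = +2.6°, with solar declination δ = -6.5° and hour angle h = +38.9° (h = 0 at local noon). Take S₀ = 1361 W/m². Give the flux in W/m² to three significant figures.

1.04e+03 W/m²

cos θ_z = sin φ sin δ + cos φ cos δ cos h = -0.005135 + 0.772444 = 0.767309.
Flux = S₀ · cos θ_z = 1361 × 0.767309 = 1044 W/m².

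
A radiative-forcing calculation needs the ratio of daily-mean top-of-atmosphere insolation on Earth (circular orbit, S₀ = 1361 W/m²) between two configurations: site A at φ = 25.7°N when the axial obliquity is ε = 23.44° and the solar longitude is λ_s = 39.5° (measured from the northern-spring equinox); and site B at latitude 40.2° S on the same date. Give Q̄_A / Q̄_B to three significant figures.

— Configuration A (φ=+25.7°):
Solar declination: sin δ = sin ε · sin λ_s = sin 23.44° × sin 39.5° = 0.25302, so δ = +14.657°.
cos H₀ = −tan(+25.7°) tan(+14.657°) = -0.1259, H₀ = 1.6970 rad.
Bracket: H₀ sin φ sin δ + cos φ cos δ sin H₀ = 1.6970×0.43366×0.25302 + 0.90108×0.96746×0.99205 = 0.186203 + 0.864828 = 1.051031.
Q̄ = (S₀/π) × [bracket] = (1361/π) × 1.051031 = 455.33 W/m².
— Configuration B (φ=-40.2°):
cos H₀ = −tan(-40.2°) tan(+14.657°) = 0.2210, H₀ = 1.3479 rad.
Bracket: H₀ sin φ sin δ + cos φ cos δ sin H₀ = 1.3479×-0.64546×0.25302 + 0.76380×0.96746×0.97527 = -0.220131 + 0.720672 = 0.500541.
Q̄ = (S₀/π) × [bracket] = (1361/π) × 0.500541 = 216.84 W/m².
Ratio Q̄_A / Q̄_B = 455.33 / 216.84 = 2.100.

Q̄_A / Q̄_B ≈ 2.10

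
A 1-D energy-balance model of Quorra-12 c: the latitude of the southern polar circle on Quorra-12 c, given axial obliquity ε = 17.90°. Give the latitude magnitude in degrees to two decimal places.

The polar circle is the lowest latitude that experiences at least one full rotation of continuous darkness at the northern-summer solstice; it lies at |φ| = 90° − ε = 90° − 17.90° = 72.10°.

72.10°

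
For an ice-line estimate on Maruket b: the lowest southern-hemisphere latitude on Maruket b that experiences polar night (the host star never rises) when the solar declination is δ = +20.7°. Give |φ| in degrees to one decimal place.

Polar night requires cos H₀ = −tan φ tan δ ≥ 1, i.e. tan φ tan δ ≤ −1.
The boundary is |tan φ| · |tan δ| = 1, so |φ| = 90° − |δ| = 90° − 20.7° = 69.3° in the southern hemisphere.

|φ| = 69.3°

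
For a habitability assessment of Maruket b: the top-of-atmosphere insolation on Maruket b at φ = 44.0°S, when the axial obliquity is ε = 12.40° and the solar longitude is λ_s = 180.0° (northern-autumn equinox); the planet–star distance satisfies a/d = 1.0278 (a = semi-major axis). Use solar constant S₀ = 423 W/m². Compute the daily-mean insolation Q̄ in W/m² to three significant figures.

Solar declination: sin δ = sin ε · sin λ_s = sin 12.40° × sin 180.0° = 0.00000, so δ = +0.000°.
cos H₀ = −tan(-44.0°) tan(+0.000°) = 0.0000, H₀ = 1.5708 rad.
Bracket: H₀ sin φ sin δ + cos φ cos δ sin H₀ = 1.5708×-0.69466×0.00000 + 0.71934×1.00000×1.00000 = -0.000000 + 0.719340 = 0.719340.
Inverse-square distance factor (a/d)² = 1.0278² = 1.056373.
Q̄ = (S₀/π) × 1.056373 × [bracket] = (423/π) × 1.056373 × 0.719340 = 102.3 W/m².

Q̄ ≈ 102 W/m²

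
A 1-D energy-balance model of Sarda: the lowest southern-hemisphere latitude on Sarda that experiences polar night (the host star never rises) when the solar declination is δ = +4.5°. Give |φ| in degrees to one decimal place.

|φ| = 85.5°

Polar night requires cos H₀ = −tan φ tan δ ≥ 1, i.e. tan φ tan δ ≤ −1.
The boundary is |tan φ| · |tan δ| = 1, so |φ| = 90° − |δ| = 90° − 4.5° = 85.5° in the southern hemisphere.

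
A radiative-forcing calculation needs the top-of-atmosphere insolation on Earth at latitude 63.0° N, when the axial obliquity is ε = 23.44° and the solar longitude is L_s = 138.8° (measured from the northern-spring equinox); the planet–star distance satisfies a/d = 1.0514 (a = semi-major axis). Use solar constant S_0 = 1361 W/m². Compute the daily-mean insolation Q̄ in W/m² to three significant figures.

Q̄ ≈ 416 W/m²

Solar declination: sin δ = sin ε · sin L_s = sin 23.44° × sin 138.8° = 0.26202, so δ = +15.190°.
cos h₀ = −tan(+63.0°) tan(+15.190°) = -0.5329, h₀ = 2.1328 rad.
Bracket: h₀ sin ϕ sin δ + cos ϕ cos δ sin h₀ = 2.1328×0.89101×0.26202 + 0.45399×0.96506×0.84620 = 0.497929 + 0.370744 = 0.868673.
Inverse-square distance factor (a/d)² = 1.0514² = 1.105442.
Q̄ = (S_0/π) × 1.105442 × [bracket] = (1361/π) × 1.105442 × 0.868673 = 416.0 W/m².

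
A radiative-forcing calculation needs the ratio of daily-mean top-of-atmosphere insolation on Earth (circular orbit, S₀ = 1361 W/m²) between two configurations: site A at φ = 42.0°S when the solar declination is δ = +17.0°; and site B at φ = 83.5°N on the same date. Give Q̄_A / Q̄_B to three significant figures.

— Configuration A (φ=-42.0°):
cos H₀ = −tan(-42.0°) tan(+17.000°) = 0.2753, H₀ = 1.2919 rad.
Bracket: H₀ sin φ sin δ + cos φ cos δ sin H₀ = 1.2919×-0.66913×0.29237 + 0.74314×0.95630×0.96136 = -0.252739 + 0.683205 = 0.430466.
Q̄ = (S₀/π) × [bracket] = (1361/π) × 0.430466 = 186.49 W/m².
— Configuration B (φ=+83.5°):
cos H₀ = −tan(+83.5°) tan(+17.000°) = -2.6834 ≤ −1 ⇒ polar day, H₀ = π.
Bracket: H₀ sin φ sin δ + cos φ cos δ sin H₀ = 3.1416×0.99357×0.29237 + 0.11320×0.95630×0.00000 = 0.912604 + 0.000000 = 0.912604.
Q̄ = (S₀/π) × [bracket] = (1361/π) × 0.912604 = 395.36 W/m².
Ratio Q̄_A / Q̄_B = 186.49 / 395.36 = 0.4717.

Q̄_A / Q̄_B ≈ 0.472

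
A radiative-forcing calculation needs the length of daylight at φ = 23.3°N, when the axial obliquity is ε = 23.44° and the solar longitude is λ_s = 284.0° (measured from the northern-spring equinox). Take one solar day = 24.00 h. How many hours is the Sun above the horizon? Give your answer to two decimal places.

Solar declination: sin δ = sin ε · sin λ_s = sin 23.44° × sin 284.0° = -0.38597, so δ = -22.704°.
cos H₀ = −tan φ · tan δ = −tan(+23.3°) × tan(-22.704°) = 0.1802, so H₀ = 1.3896 rad = 79.62°.
Daylight = 2H₀/(2π) × 24.00 h = (1.3896/π) × 24.00 = 10.62 h.

10.62 h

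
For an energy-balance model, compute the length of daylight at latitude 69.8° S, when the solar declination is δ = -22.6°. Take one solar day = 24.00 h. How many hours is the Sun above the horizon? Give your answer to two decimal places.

Sunrise equation: cos H₀ = −tan φ · tan δ = -1.1314 ≤ −1, so the Sun never sets (polar day) and H₀ = π.
Daylight = 2H₀/(2π) × 24.00 h = (3.1416/π) × 24.00 = 24.00 h.

24.00 h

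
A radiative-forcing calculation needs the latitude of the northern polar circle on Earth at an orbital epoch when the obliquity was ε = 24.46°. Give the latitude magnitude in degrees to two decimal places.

65.54°

The polar circle is the lowest latitude that experiences at least one full rotation of continuous daylight at the northern-summer solstice; it lies at |ϕ| = 90° − ε = 90° − 24.46° = 65.54°.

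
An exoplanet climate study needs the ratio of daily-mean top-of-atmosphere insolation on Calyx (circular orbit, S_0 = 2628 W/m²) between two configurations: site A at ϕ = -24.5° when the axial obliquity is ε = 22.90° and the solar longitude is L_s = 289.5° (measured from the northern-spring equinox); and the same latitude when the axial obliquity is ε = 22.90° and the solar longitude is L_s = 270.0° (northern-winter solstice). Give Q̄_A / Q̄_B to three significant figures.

Q̄_A / Q̄_B ≈ 0.993

— Configuration A (ϕ=-24.5°):
Solar declination: sin δ = sin ε · sin L_s = sin 22.90° × sin 289.5° = -0.36680, so δ = -21.519°.
cos h₀ = −tan(-24.5°) tan(-21.519°) = -0.1797, h₀ = 1.7515 rad.
Bracket: h₀ sin ϕ sin δ + cos ϕ cos δ sin h₀ = 1.7515×-0.41469×-0.36680 + 0.90996×0.93030×0.98372 = 0.266418 + 0.832754 = 1.099172.
Q̄ = (S_0/π) × [bracket] = (2628/π) × 1.099172 = 919.48 W/m².
— Configuration B (ϕ=-24.5°):
Solar declination: sin δ = sin ε · sin L_s = sin 22.90° × sin 270.0° = -0.38912, so δ = -22.900°.
cos h₀ = −tan(-24.5°) tan(-22.900°) = -0.1925, h₀ = 1.7645 rad.
Bracket: h₀ sin ϕ sin δ + cos ϕ cos δ sin h₀ = 1.7645×-0.41469×-0.38912 + 0.90996×0.92119×0.98130 = 0.284727 + 0.822571 = 1.107298.
Q̄ = (S_0/π) × [bracket] = (2628/π) × 1.107298 = 926.28 W/m².
Ratio Q̄_A / Q̄_B = 919.48 / 926.28 = 0.9927.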